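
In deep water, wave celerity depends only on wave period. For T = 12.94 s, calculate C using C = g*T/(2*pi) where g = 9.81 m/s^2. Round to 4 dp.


We use the deep-water celerity formula:
C = g * T / (2 * pi)
C = 9.81 * 12.94 / (2 * 3.14159...)
C = 126.941400 / 6.283185
C = 20.2034 m/s

20.2034


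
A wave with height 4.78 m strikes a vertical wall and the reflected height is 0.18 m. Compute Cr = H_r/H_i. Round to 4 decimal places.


Cr = H_r / H_i
Cr = 0.18 / 4.78
Cr = 0.0377

0.0377


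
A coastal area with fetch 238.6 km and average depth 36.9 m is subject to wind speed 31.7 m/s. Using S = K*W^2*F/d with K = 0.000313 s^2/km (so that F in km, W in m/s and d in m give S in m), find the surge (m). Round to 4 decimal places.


S = K * W^2 * F / d
W^2 = 31.7^2 = 1004.89
S = 0.000313 * 1004.89 * 238.6 / 36.9
Numerator = 0.000313 * 1004.89 * 238.6 = 75.046994
S = 75.046994 / 36.9 = 2.0338 m

2.0338


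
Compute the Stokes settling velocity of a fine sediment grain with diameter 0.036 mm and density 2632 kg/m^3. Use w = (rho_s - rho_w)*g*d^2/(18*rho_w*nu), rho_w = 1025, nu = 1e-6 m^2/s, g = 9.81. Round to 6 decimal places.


w = (rho_s - rho_w) * g * d^2 / (18 * rho_w * nu)
d = 0.036 mm = 0.000036 m
rho_s - rho_w = 2632 - 1025 = 1607
Numerator = 1607 * 9.81 * (0.000036)^2 = 0.000020431012
Denominator = 18 * 1025 * 1e-6 = 0.018450
w = 0.001107 m/s

0.001107


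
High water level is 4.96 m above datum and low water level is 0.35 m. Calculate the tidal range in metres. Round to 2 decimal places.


Tidal range = High water - Low water
Tidal range = 4.96 - (0.35)
Tidal range = 4.61 m

4.61


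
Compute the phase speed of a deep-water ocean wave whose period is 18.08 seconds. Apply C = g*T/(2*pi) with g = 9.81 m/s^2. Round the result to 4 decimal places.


We use the deep-water celerity formula:
C = g * T / (2 * pi)
C = 9.81 * 18.08 / (2 * 3.14159...)
C = 177.364800 / 6.283185
C = 28.2285 m/s

28.2285


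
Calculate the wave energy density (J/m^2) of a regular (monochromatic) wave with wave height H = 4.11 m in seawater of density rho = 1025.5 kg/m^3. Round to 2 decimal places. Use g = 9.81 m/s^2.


E = (1/8) * rho * g * H^2
E = (1/8) * 1025.5 * 9.81 * 4.11^2
E = 0.125 * 1025.5 * 9.81 * 16.8921
E = 21242.14 J/m^2

21242.14


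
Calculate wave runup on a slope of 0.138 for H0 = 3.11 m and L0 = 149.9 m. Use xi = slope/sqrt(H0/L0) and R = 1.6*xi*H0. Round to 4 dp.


xi = slope / sqrt(H0/L0)
H0/L0 = 3.11/149.9 = 0.020747
sqrt(0.020747) = 0.144039
xi = 0.138 / 0.144039 = 0.958075
R = 1.6 * xi * H0 = 1.6 * 0.958075 * 3.11
R = 4.7674 m

4.7674


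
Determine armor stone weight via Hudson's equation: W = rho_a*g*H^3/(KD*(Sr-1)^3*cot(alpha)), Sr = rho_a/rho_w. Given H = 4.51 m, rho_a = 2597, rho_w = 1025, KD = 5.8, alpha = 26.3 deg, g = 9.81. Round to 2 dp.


Sr = rho_a / rho_w = 2597 / 1025 = 2.533659
(Sr - 1) = 1.533659
(Sr - 1)^3 = 3.607331
cot(26.3) = 1 / tan(26.3) = 1 / 0.494231 = 2.023346
Numerator = 2597 * 9.81 * 4.51^3 = 2337063.8764
Denominator = 5.8 * 3.607331 * 2.023346 = 42.333505
W = 2337063.8764 / 42.333505
W = 55206.01 N

55206.01


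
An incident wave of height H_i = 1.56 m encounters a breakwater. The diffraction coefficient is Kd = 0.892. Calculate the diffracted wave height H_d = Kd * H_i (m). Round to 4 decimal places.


H_d = Kd * H_i
H_d = 0.892 * 1.56
H_d = 1.3915 m

1.3915


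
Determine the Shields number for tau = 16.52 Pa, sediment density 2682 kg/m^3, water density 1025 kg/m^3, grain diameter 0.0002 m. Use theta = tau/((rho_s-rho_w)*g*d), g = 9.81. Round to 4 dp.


theta = tau / ((rho_s - rho_w) * g * d)
rho_s - rho_w = 2682 - 1025 = 1657
Denominator = 1657 * 9.81 * 0.0002 = 3.251034
theta = 16.52 / 3.251034
theta = 5.0815

5.0815


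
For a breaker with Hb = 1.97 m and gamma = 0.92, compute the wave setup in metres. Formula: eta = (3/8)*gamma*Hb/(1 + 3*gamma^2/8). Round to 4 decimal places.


eta = (3/8) * gamma * Hb / (1 + 3*gamma^2/8)
Numerator = (3/8) * 0.92 * 1.97 = 0.679650
Denominator = 1 + 3*0.92^2/8 = 1 + 0.317400 = 1.317400
eta = 0.679650 / 1.317400
eta = 0.5159 m

0.5159


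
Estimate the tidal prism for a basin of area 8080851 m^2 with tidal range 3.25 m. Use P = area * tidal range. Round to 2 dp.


Tidal prism = Area * Tidal range
P = 8080851 * 3.25
P = 26262765.75 m^3

26262765.75


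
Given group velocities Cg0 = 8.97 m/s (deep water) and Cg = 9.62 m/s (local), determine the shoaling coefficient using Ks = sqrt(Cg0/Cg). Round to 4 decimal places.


Ks = sqrt(Cg0 / Cg)
Ks = sqrt(8.97 / 9.62)
Ks = sqrt(0.9324)
Ks = 0.9656

0.9656


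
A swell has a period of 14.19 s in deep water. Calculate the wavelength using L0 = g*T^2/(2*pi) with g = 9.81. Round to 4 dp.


L0 = g * T^2 / (2 * pi)
L0 = 9.81 * 14.19^2 / (2 * pi)
L0 = 9.81 * 201.3561 / 6.28319
L0 = 1975.3033 / 6.28319
L0 = 314.3793 m

314.3793


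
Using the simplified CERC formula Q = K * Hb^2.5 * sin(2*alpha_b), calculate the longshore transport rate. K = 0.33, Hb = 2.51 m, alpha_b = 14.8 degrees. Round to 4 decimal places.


Q = K * Hb^2.5 * sin(2 * alpha_b)
Hb^2.5 = 2.51^2.5 = 9.981236
sin(2 * 14.8) = sin(29.6) = 0.493942
Q = 0.33 * 9.981236 * 0.493942
Q = 1.6269 m^3/s

1.6269


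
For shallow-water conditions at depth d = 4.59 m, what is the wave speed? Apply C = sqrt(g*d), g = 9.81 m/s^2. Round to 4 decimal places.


Using the shallow-water approximation:
C = sqrt(g * d) = sqrt(9.81 * 4.59)
C = sqrt(45.0279)
C = 6.7103 m/s

6.7103


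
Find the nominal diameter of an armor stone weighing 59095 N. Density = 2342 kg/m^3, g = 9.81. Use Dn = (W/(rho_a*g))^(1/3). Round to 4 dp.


V = W / (rho_a * g)
V = 59095 / (2342 * 9.81)
V = 59095 / 22975.02
V = 2.572141 m^3
Dn = V^(1/3) = 2.572141^(1/3)
Dn = 1.3701 m

1.3701


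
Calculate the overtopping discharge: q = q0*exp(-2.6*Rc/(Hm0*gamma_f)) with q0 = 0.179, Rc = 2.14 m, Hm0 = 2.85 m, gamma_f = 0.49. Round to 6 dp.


q = q0 * exp(-2.6 * Rc / (Hm0 * gamma_f))
Exponent = -2.6 * 2.14 / (2.85 * 0.49)
= -2.6 * 2.14 / 1.3965
= -3.984246
exp(-3.984246) = 0.018606
q = 0.179 * 0.018606
q = 0.003331 m^3/s/m

0.003331


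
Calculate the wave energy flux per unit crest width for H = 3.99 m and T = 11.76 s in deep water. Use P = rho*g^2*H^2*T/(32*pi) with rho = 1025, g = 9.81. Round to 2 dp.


P = rho * g^2 * H^2 * T / (32 * pi)
P = 1025 * 9.81^2 * 3.99^2 * 11.76 / (32 * pi)
P = 1025 * 96.2361 * 15.9201 * 11.76 / 100.53096
P = 183702.53 W/m

183702.53


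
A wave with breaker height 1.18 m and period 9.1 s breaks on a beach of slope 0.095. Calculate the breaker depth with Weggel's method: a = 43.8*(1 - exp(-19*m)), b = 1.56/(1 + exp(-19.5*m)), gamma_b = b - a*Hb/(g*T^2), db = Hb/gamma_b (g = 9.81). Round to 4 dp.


a = 43.8 * (1 - exp(-19 * m))
exp(-19 * 0.095) = exp(-1.8050) = 0.164474
a = 43.8 * (1 - 0.164474) = 36.596019
b = 1.56 / (1 + exp(-19.5 * m))
exp(-19.5 * 0.095) = exp(-1.8525) = 0.156845
b = 1.56 / (1 + 0.156845) = 1.348496
Hb / (g * T^2) = 1.18 / (9.81 * 9.1^2) = 1.18 / 812.3661 = 0.00145255
gamma_b = b - a * Hb/(g*T^2) = 1.348496 - 36.596019 * 0.00145255 = 1.295338
db = Hb / gamma_b = 1.18 / 1.295338
db = 0.9110 m

0.9110


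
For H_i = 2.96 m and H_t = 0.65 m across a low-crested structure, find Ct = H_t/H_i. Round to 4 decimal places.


Ct = H_t / H_i
Ct = 0.65 / 2.96
Ct = 0.2196

0.2196


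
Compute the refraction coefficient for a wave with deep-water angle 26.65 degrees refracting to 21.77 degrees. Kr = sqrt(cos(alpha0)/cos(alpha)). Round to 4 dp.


Kr = sqrt(cos(alpha0) / cos(alpha))
cos(26.65) = 0.893763
cos(21.77) = 0.928680
Kr = sqrt(0.893763 / 0.928680)
Kr = sqrt(0.962401)
Kr = 0.9810

0.9810


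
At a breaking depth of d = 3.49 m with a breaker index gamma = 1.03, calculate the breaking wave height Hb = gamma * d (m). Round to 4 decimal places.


Hb = gamma * d
Hb = 1.03 * 3.49
Hb = 3.5947 m

3.5947


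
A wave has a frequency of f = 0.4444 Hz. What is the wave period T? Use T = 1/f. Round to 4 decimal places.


T = 1 / f
T = 1 / 0.4444
T = 2.2502 s

2.2502


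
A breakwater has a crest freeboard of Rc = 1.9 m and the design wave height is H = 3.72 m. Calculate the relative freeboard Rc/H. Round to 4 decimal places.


Relative freeboard = Rc / H
= 1.9 / 3.72
= 0.5108

0.5108


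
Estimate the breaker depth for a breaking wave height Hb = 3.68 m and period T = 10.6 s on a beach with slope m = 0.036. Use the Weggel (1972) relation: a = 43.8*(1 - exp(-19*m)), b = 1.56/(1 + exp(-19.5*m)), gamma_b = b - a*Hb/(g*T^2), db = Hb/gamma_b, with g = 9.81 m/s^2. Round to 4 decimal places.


a = 43.8 * (1 - exp(-19 * m))
exp(-19 * 0.036) = exp(-0.6840) = 0.504595
a = 43.8 * (1 - 0.504595) = 21.698758
b = 1.56 / (1 + exp(-19.5 * m))
exp(-19.5 * 0.036) = exp(-0.7020) = 0.495593
b = 1.56 / (1 + 0.495593) = 1.043064
Hb / (g * T^2) = 3.68 / (9.81 * 10.6^2) = 3.68 / 1102.2516 = 0.00333862
gamma_b = b - a * Hb/(g*T^2) = 1.043064 - 21.698758 * 0.00333862 = 0.970621
db = Hb / gamma_b = 3.68 / 0.970621
db = 3.7914 m

3.7914


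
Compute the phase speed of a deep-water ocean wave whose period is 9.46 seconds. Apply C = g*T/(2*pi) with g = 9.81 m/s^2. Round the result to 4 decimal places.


We use the deep-water celerity formula:
C = g * T / (2 * pi)
C = 9.81 * 9.46 / (2 * 3.14159...)
C = 92.802600 / 6.283185
C = 14.7700 m/s

14.7700


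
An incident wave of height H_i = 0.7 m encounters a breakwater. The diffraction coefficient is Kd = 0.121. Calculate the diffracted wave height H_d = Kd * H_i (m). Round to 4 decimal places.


H_d = Kd * H_i
H_d = 0.121 * 0.7
H_d = 0.0847 m

0.0847


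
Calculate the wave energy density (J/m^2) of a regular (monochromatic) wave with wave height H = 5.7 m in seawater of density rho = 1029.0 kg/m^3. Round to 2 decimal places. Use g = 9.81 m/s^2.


E = (1/8) * rho * g * H^2
E = (1/8) * 1029.0 * 9.81 * 5.7^2
E = 0.125 * 1029.0 * 9.81 * 32.4900
E = 40996.25 J/m^2

40996.25


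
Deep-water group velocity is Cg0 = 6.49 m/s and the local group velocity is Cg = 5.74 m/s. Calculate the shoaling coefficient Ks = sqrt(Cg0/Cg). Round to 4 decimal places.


Ks = sqrt(Cg0 / Cg)
Ks = sqrt(6.49 / 5.74)
Ks = sqrt(1.1307)
Ks = 1.0633

1.0633


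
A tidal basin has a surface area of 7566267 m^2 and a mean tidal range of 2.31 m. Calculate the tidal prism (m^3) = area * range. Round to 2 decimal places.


Tidal prism = Area * Tidal range
P = 7566267 * 2.31
P = 17478076.77 m^3

17478076.77


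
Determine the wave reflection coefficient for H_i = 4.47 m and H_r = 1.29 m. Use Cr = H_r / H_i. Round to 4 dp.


Cr = H_r / H_i
Cr = 1.29 / 4.47
Cr = 0.2886

0.2886


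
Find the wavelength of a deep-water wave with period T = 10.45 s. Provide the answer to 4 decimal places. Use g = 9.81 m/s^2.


L0 = g * T^2 / (2 * pi)
L0 = 9.81 * 10.45^2 / (2 * pi)
L0 = 9.81 * 109.2025 / 6.28319
L0 = 1071.2765 / 6.28319
L0 = 170.4990 m

170.4990


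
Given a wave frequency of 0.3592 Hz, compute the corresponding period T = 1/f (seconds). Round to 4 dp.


T = 1 / f
T = 1 / 0.3592
T = 2.7840 s

2.7840


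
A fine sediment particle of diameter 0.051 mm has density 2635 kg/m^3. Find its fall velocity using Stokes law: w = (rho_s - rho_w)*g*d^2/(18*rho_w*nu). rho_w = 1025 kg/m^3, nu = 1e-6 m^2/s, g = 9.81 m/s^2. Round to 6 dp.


w = (rho_s - rho_w) * g * d^2 / (18 * rho_w * nu)
d = 0.051 mm = 0.000051 m
rho_s - rho_w = 2635 - 1025 = 1610
Numerator = 1610 * 9.81 * (0.000051)^2 = 0.000041080454
Denominator = 18 * 1025 * 1e-6 = 0.018450
w = 0.002227 m/s

0.002227


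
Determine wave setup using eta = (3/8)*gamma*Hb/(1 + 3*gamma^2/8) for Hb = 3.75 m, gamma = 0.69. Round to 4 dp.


eta = (3/8) * gamma * Hb / (1 + 3*gamma^2/8)
Numerator = (3/8) * 0.69 * 3.75 = 0.970312
Denominator = 1 + 3*0.69^2/8 = 1 + 0.178538 = 1.178538
eta = 0.970312 / 1.178538
eta = 0.8233 m

0.8233


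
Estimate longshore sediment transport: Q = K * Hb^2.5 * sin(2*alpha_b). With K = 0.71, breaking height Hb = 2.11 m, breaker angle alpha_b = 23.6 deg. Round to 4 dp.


Q = K * Hb^2.5 * sin(2 * alpha_b)
Hb^2.5 = 2.11^2.5 = 6.467049
sin(2 * 23.6) = sin(47.2) = 0.733730
Q = 0.71 * 6.467049 * 0.733730
Q = 3.3690 m^3/s

3.3690


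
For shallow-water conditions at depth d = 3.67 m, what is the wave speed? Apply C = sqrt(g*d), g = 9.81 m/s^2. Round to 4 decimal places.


Using the shallow-water approximation:
C = sqrt(g * d) = sqrt(9.81 * 3.67)
C = sqrt(36.0027)
C = 6.0002 m/s

6.0002


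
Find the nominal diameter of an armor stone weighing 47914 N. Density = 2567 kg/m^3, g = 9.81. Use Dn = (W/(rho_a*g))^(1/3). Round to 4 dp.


V = W / (rho_a * g)
V = 47914 / (2567 * 9.81)
V = 47914 / 25182.27
V = 1.902688 m^3
Dn = V^(1/3) = 1.902688^(1/3)
Dn = 1.2391 m

1.2391


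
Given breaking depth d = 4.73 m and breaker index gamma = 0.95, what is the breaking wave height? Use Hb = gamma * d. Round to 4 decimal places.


Hb = gamma * d
Hb = 0.95 * 4.73
Hb = 4.4935 m

4.4935


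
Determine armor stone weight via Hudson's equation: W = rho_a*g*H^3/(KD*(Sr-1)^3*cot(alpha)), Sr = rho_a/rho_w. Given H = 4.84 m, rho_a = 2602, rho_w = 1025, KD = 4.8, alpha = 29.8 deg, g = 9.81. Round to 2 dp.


Sr = rho_a / rho_w = 2602 / 1025 = 2.538537
(Sr - 1) = 1.538537
(Sr - 1)^3 = 3.641862
cot(29.8) = 1 / tan(29.8) = 1 / 0.572705 = 1.746098
Numerator = 2602 * 9.81 * 4.84^3 = 2894092.3451
Denominator = 4.8 * 3.641862 * 1.746098 = 30.523438
W = 2894092.3451 / 30.523438
W = 94815.41 N

94815.41


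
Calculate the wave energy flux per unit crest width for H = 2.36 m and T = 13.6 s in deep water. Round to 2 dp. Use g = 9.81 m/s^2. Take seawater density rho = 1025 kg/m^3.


P = rho * g^2 * H^2 * T / (32 * pi)
P = 1025 * 9.81^2 * 2.36^2 * 13.6 / (32 * pi)
P = 1025 * 96.2361 * 5.5696 * 13.6 / 100.53096
P = 74323.29 W/m

74323.29


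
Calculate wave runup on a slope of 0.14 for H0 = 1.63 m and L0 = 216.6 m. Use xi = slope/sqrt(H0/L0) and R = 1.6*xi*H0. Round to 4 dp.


xi = slope / sqrt(H0/L0)
H0/L0 = 1.63/216.6 = 0.007525
sqrt(0.007525) = 0.086749
xi = 0.14 / 0.086749 = 1.613851
R = 1.6 * xi * H0 = 1.6 * 1.613851 * 1.63
R = 4.2089 m

4.2089


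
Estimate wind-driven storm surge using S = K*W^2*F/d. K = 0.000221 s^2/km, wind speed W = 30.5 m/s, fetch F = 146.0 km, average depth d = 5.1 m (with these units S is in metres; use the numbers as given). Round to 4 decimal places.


S = K * W^2 * F / d
W^2 = 30.5^2 = 930.25
S = 0.000221 * 930.25 * 146.0 / 5.1
Numerator = 0.000221 * 930.25 * 146.0 = 30.015446
S = 30.015446 / 5.1 = 5.8854 m

5.8854


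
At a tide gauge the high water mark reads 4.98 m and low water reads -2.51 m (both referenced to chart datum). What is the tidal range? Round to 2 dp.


Tidal range = High water - Low water
Tidal range = 4.98 - (-2.51)
Tidal range = 7.49 m

7.49


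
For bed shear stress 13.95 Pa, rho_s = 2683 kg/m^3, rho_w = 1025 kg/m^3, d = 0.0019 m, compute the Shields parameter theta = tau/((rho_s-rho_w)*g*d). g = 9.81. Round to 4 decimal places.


theta = tau / ((rho_s - rho_w) * g * d)
rho_s - rho_w = 2683 - 1025 = 1658
Denominator = 1658 * 9.81 * 0.0019 = 30.903462
theta = 13.95 / 30.903462
theta = 0.4514

0.4514


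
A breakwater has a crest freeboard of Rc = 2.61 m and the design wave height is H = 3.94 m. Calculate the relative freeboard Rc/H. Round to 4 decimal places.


Relative freeboard = Rc / H
= 2.61 / 3.94
= 0.6624

0.6624


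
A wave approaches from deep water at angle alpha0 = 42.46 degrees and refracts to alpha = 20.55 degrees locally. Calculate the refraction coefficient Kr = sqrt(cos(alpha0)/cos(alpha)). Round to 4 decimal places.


Kr = sqrt(cos(alpha0) / cos(alpha))
cos(42.46) = 0.737749
cos(20.55) = 0.936366
Kr = sqrt(0.737749 / 0.936366)
Kr = sqrt(0.787885)
Kr = 0.8876

0.8876


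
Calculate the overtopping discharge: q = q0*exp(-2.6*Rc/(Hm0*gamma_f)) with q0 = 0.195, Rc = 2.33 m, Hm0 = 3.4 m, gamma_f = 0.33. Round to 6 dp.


q = q0 * exp(-2.6 * Rc / (Hm0 * gamma_f))
Exponent = -2.6 * 2.33 / (3.4 * 0.33)
= -2.6 * 2.33 / 1.1220
= -5.399287
exp(-5.399287) = 0.004520
q = 0.195 * 0.004520
q = 0.000881 m^3/s/m

0.000881


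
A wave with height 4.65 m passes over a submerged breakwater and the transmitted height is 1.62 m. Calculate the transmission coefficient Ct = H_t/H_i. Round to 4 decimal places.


Ct = H_t / H_i
Ct = 1.62 / 4.65
Ct = 0.3484

0.3484


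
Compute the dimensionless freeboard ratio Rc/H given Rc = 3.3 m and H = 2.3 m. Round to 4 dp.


Relative freeboard = Rc / H
= 3.3 / 2.3
= 1.4348

1.4348


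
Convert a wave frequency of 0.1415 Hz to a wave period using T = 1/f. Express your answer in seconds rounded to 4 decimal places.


T = 1 / f
T = 1 / 0.1415
T = 7.0671 s

7.0671


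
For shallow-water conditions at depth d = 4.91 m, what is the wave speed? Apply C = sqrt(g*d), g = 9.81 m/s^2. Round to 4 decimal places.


Using the shallow-water approximation:
C = sqrt(g * d) = sqrt(9.81 * 4.91)
C = sqrt(48.1671)
C = 6.9403 m/s

6.9403


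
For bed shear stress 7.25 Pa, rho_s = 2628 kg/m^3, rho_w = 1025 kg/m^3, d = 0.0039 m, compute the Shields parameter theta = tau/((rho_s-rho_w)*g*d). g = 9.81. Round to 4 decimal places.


theta = tau / ((rho_s - rho_w) * g * d)
rho_s - rho_w = 2628 - 1025 = 1603
Denominator = 1603 * 9.81 * 0.0039 = 61.329177
theta = 7.25 / 61.329177
theta = 0.1182

0.1182


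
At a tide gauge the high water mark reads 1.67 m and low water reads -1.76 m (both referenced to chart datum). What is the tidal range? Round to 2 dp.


Tidal range = High water - Low water
Tidal range = 1.67 - (-1.76)
Tidal range = 3.43 m

3.43


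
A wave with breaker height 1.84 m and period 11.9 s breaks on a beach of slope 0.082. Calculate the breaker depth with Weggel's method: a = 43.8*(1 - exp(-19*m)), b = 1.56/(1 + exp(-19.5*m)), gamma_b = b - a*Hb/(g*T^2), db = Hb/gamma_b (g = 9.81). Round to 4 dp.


a = 43.8 * (1 - exp(-19 * m))
exp(-19 * 0.082) = exp(-1.5580) = 0.210557
a = 43.8 * (1 - 0.210557) = 34.577614
b = 1.56 / (1 + exp(-19.5 * m))
exp(-19.5 * 0.082) = exp(-1.5990) = 0.202099
b = 1.56 / (1 + 0.202099) = 1.297731
Hb / (g * T^2) = 1.84 / (9.81 * 11.9^2) = 1.84 / 1389.1941 = 0.00132451
gamma_b = b - a * Hb/(g*T^2) = 1.297731 - 34.577614 * 0.00132451 = 1.251932
db = Hb / gamma_b = 1.84 / 1.251932
db = 1.4697 m

1.4697


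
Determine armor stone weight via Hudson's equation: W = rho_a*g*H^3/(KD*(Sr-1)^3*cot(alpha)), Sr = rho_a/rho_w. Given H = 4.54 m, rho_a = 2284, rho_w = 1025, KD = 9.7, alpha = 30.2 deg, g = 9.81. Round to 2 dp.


Sr = rho_a / rho_w = 2284 / 1025 = 2.228293
(Sr - 1) = 1.228293
(Sr - 1)^3 = 1.853129
cot(30.2) = 1 / tan(30.2) = 1 / 0.582014 = 1.718172
Numerator = 2284 * 9.81 * 4.54^3 = 2096682.4767
Denominator = 9.7 * 1.853129 * 1.718172 = 30.884742
W = 2096682.4767 / 30.884742
W = 67887.32 N

67887.32


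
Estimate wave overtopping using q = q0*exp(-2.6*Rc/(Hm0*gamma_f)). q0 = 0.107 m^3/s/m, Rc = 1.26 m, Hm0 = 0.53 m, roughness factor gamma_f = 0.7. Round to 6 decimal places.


q = q0 * exp(-2.6 * Rc / (Hm0 * gamma_f))
Exponent = -2.6 * 1.26 / (0.53 * 0.7)
= -2.6 * 1.26 / 0.3710
= -8.830189
exp(-8.830189) = 0.000146
q = 0.107 * 0.000146
q = 0.000016 m^3/s/m

0.000016


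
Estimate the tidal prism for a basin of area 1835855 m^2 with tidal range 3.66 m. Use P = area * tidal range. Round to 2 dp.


Tidal prism = Area * Tidal range
P = 1835855 * 3.66
P = 6719229.30 m^3

6719229.30


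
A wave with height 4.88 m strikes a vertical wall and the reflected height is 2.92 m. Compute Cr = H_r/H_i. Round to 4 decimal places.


Cr = H_r / H_i
Cr = 2.92 / 4.88
Cr = 0.5984

0.5984


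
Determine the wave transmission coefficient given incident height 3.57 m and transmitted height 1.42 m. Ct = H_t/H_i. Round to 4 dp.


Ct = H_t / H_i
Ct = 1.42 / 3.57
Ct = 0.3978

0.3978


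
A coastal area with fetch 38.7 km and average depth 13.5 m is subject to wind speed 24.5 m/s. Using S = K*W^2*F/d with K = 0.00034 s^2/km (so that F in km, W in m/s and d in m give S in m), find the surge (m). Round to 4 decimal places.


S = K * W^2 * F / d
W^2 = 24.5^2 = 600.25
S = 0.00034 * 600.25 * 38.7 / 13.5
Numerator = 0.00034 * 600.25 * 38.7 = 7.898090
S = 7.898090 / 13.5 = 0.5850 m

0.5850


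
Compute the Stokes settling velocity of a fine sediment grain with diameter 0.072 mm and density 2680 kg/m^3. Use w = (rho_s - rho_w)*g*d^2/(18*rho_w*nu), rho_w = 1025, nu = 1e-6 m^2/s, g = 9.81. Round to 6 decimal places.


w = (rho_s - rho_w) * g * d^2 / (18 * rho_w * nu)
d = 0.072 mm = 0.000072 m
rho_s - rho_w = 2680 - 1025 = 1655
Numerator = 1655 * 9.81 * (0.000072)^2 = 0.000084165091
Denominator = 18 * 1025 * 1e-6 = 0.018450
w = 0.004562 m/s

0.004562


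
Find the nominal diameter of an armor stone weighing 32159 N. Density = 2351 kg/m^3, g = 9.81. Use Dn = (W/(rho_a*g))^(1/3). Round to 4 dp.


V = W / (rho_a * g)
V = 32159 / (2351 * 9.81)
V = 32159 / 23063.31
V = 1.394379 m^3
Dn = V^(1/3) = 1.394379^(1/3)
Dn = 1.1172 m

1.1172


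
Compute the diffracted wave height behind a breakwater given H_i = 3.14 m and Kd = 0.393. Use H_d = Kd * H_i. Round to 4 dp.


H_d = Kd * H_i
H_d = 0.393 * 3.14
H_d = 1.2340 m

1.2340


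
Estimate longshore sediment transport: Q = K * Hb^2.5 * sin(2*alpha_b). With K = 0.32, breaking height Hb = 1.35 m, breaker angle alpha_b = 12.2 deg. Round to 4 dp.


Q = K * Hb^2.5 * sin(2 * alpha_b)
Hb^2.5 = 1.35^2.5 = 2.117554
sin(2 * 12.2) = sin(24.4) = 0.413104
Q = 0.32 * 2.117554 * 0.413104
Q = 0.2799 m^3/s

0.2799


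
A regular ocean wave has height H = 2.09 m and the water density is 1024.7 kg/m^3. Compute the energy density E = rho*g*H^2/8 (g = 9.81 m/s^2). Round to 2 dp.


E = (1/8) * rho * g * H^2
E = (1/8) * 1024.7 * 9.81 * 2.09^2
E = 0.125 * 1024.7 * 9.81 * 4.3681
E = 5488.69 J/m^2

5488.69


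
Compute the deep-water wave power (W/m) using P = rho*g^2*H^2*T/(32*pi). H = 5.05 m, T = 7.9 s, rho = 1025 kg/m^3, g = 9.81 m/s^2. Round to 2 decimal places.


P = rho * g^2 * H^2 * T / (32 * pi)
P = 1025 * 9.81^2 * 5.05^2 * 7.9 / (32 * pi)
P = 1025 * 96.2361 * 25.5025 * 7.9 / 100.53096
P = 197684.16 W/m

197684.16


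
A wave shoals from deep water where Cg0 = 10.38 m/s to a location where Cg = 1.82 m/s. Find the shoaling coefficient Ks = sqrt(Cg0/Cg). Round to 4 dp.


Ks = sqrt(Cg0 / Cg)
Ks = sqrt(10.38 / 1.82)
Ks = sqrt(5.7033)
Ks = 2.3882

2.3882


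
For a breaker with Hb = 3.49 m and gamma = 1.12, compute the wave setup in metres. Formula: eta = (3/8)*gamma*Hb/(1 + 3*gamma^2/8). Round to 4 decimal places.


eta = (3/8) * gamma * Hb / (1 + 3*gamma^2/8)
Numerator = (3/8) * 1.12 * 3.49 = 1.465800
Denominator = 1 + 3*1.12^2/8 = 1 + 0.470400 = 1.470400
eta = 1.465800 / 1.470400
eta = 0.9969 m

0.9969


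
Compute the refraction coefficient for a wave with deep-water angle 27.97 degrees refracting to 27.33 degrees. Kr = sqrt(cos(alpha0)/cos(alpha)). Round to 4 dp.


Kr = sqrt(cos(alpha0) / cos(alpha))
cos(27.97) = 0.883193
cos(27.33) = 0.888377
Kr = sqrt(0.883193 / 0.888377)
Kr = sqrt(0.994165)
Kr = 0.9971

0.9971


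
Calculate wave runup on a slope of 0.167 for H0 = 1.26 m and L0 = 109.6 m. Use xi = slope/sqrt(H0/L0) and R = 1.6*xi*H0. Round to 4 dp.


xi = slope / sqrt(H0/L0)
H0/L0 = 1.26/109.6 = 0.011496
sqrt(0.011496) = 0.107221
xi = 0.167 / 0.107221 = 1.557530
R = 1.6 * xi * H0 = 1.6 * 1.557530 * 1.26
R = 3.1400 m

3.1400


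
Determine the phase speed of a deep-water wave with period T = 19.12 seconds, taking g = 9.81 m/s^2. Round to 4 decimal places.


We use the deep-water celerity formula:
C = g * T / (2 * pi)
C = 9.81 * 19.12 / (2 * 3.14159...)
C = 187.567200 / 6.283185
C = 29.8522 m/s

29.8522


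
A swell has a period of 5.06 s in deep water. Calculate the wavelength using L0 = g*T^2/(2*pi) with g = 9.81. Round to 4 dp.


L0 = g * T^2 / (2 * pi)
L0 = 9.81 * 5.06^2 / (2 * pi)
L0 = 9.81 * 25.6036 / 6.28319
L0 = 251.1713 / 6.28319
L0 = 39.9752 m

39.9752


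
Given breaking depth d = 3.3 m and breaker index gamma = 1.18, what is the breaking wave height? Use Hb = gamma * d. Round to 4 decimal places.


Hb = gamma * d
Hb = 1.18 * 3.3
Hb = 3.8940 m

3.8940


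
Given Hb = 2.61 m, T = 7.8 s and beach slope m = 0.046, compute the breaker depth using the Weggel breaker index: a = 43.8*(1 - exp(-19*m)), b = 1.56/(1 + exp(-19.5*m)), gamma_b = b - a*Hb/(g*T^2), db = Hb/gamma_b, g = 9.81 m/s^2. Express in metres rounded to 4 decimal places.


a = 43.8 * (1 - exp(-19 * m))
exp(-19 * 0.046) = exp(-0.8740) = 0.417279
a = 43.8 * (1 - 0.417279) = 25.523176
b = 1.56 / (1 + exp(-19.5 * m))
exp(-19.5 * 0.046) = exp(-0.8970) = 0.407791
b = 1.56 / (1 + 0.407791) = 1.108119
Hb / (g * T^2) = 2.61 / (9.81 * 7.8^2) = 2.61 / 596.8404 = 0.00437303
gamma_b = b - a * Hb/(g*T^2) = 1.108119 - 25.523176 * 0.00437303 = 0.996505
db = Hb / gamma_b = 2.61 / 0.996505
db = 2.6192 m

2.6192


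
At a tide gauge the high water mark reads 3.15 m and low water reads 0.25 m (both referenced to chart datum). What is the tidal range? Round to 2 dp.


Tidal range = High water - Low water
Tidal range = 3.15 - (0.25)
Tidal range = 2.90 m

2.90


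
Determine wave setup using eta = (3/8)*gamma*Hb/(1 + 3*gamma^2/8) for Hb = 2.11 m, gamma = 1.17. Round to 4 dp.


eta = (3/8) * gamma * Hb / (1 + 3*gamma^2/8)
Numerator = (3/8) * 1.17 * 2.11 = 0.925762
Denominator = 1 + 3*1.17^2/8 = 1 + 0.513338 = 1.513338
eta = 0.925762 / 1.513338
eta = 0.6117 m

0.6117


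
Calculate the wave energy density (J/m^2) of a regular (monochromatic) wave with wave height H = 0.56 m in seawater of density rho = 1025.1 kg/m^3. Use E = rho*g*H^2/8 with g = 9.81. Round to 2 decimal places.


E = (1/8) * rho * g * H^2
E = (1/8) * 1025.1 * 9.81 * 0.56^2
E = 0.125 * 1025.1 * 9.81 * 0.3136
E = 394.20 J/m^2

394.20


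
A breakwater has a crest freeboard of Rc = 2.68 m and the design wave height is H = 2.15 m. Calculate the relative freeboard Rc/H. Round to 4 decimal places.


Relative freeboard = Rc / H
= 2.68 / 2.15
= 1.2465

1.2465


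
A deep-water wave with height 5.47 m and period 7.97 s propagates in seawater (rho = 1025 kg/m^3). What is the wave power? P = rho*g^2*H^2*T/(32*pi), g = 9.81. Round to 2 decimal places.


P = rho * g^2 * H^2 * T / (32 * pi)
P = 1025 * 9.81^2 * 5.47^2 * 7.97 / (32 * pi)
P = 1025 * 96.2361 * 29.9209 * 7.97 / 100.53096
P = 233988.76 W/m

233988.76


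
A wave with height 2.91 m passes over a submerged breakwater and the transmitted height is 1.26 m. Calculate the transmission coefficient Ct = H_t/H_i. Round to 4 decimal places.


Ct = H_t / H_i
Ct = 1.26 / 2.91
Ct = 0.4330

0.4330


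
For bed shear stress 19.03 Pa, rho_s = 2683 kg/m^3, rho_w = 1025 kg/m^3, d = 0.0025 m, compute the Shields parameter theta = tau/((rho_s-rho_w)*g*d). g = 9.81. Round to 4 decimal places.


theta = tau / ((rho_s - rho_w) * g * d)
rho_s - rho_w = 2683 - 1025 = 1658
Denominator = 1658 * 9.81 * 0.0025 = 40.662450
theta = 19.03 / 40.662450
theta = 0.4680

0.4680


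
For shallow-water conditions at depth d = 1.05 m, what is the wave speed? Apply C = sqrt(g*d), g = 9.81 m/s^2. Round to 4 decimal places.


Using the shallow-water approximation:
C = sqrt(g * d) = sqrt(9.81 * 1.05)
C = sqrt(10.3005)
C = 3.2094 m/s

3.2094


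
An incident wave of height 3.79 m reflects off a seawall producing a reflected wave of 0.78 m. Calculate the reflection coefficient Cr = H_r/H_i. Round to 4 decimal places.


Cr = H_r / H_i
Cr = 0.78 / 3.79
Cr = 0.2058

0.2058


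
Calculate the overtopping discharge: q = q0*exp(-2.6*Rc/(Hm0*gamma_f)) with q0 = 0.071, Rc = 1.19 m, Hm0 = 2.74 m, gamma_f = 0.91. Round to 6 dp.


q = q0 * exp(-2.6 * Rc / (Hm0 * gamma_f))
Exponent = -2.6 * 1.19 / (2.74 * 0.91)
= -2.6 * 1.19 / 2.4934
= -1.240876
exp(-1.240876) = 0.289131
q = 0.071 * 0.289131
q = 0.020528 m^3/s/m

0.020528


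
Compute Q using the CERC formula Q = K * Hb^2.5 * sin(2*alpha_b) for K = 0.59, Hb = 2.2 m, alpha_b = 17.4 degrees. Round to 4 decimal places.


Q = K * Hb^2.5 * sin(2 * alpha_b)
Hb^2.5 = 2.2^2.5 = 7.178880
sin(2 * 17.4) = sin(34.8) = 0.570714
Q = 0.59 * 7.178880 * 0.570714
Q = 2.4173 m^3/s

2.4173


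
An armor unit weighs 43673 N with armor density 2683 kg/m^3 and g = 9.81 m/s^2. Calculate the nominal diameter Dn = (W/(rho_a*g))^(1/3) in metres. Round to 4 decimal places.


V = W / (rho_a * g)
V = 43673 / (2683 * 9.81)
V = 43673 / 26320.23
V = 1.659294 m^3
Dn = V^(1/3) = 1.659294^(1/3)
Dn = 1.1839 m

1.1839


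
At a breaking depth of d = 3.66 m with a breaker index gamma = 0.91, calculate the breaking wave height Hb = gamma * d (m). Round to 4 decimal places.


Hb = gamma * d
Hb = 0.91 * 3.66
Hb = 3.3306 m

3.3306


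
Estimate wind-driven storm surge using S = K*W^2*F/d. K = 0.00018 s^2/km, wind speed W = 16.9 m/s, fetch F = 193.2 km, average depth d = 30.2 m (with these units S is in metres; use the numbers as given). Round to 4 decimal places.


S = K * W^2 * F / d
W^2 = 16.9^2 = 285.61
S = 0.00018 * 285.61 * 193.2 / 30.2
Numerator = 0.00018 * 285.61 * 193.2 = 9.932373
S = 9.932373 / 30.2 = 0.3289 m

0.3289


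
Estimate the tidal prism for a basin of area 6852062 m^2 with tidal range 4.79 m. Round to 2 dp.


Tidal prism = Area * Tidal range
P = 6852062 * 4.79
P = 32821376.98 m^3

32821376.98


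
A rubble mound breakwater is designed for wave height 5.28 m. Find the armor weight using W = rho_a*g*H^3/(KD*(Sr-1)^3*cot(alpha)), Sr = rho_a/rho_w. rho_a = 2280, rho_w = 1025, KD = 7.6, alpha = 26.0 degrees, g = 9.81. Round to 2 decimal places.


Sr = rho_a / rho_w = 2280 / 1025 = 2.224390
(Sr - 1) = 1.224390
(Sr - 1)^3 = 1.835522
cot(26.0) = 1 / tan(26.0) = 1 / 0.487733 = 2.050304
Numerator = 2280 * 9.81 * 5.28^3 = 3292347.1528
Denominator = 7.6 * 1.835522 * 2.050304 = 28.601670
W = 3292347.1528 / 28.601670
W = 115110.31 N

115110.31


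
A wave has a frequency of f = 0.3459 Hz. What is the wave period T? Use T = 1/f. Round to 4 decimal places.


T = 1 / f
T = 1 / 0.3459
T = 2.8910 s

2.8910


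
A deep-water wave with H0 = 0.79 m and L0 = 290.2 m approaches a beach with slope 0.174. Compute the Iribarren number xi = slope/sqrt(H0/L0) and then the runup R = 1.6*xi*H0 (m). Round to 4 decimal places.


xi = slope / sqrt(H0/L0)
H0/L0 = 0.79/290.2 = 0.002722
sqrt(0.002722) = 0.052175
xi = 0.174 / 0.052175 = 3.334912
R = 1.6 * xi * H0 = 1.6 * 3.334912 * 0.79
R = 4.2153 m

4.2153


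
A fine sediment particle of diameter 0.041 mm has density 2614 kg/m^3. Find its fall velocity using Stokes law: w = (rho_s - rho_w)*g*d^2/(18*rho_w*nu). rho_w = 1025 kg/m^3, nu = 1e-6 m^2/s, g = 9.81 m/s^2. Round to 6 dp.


w = (rho_s - rho_w) * g * d^2 / (18 * rho_w * nu)
d = 0.041 mm = 0.000041 m
rho_s - rho_w = 2614 - 1025 = 1589
Numerator = 1589 * 9.81 * (0.000041)^2 = 0.000026203579
Denominator = 18 * 1025 * 1e-6 = 0.018450
w = 0.001420 m/s

0.001420


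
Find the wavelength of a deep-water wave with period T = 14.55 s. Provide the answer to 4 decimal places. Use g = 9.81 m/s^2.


L0 = g * T^2 / (2 * pi)
L0 = 9.81 * 14.55^2 / (2 * pi)
L0 = 9.81 * 211.7025 / 6.28319
L0 = 2076.8015 / 6.28319
L0 = 330.5332 m

330.5332


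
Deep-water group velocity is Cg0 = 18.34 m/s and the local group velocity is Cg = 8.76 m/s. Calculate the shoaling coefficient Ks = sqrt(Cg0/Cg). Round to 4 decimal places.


Ks = sqrt(Cg0 / Cg)
Ks = sqrt(18.34 / 8.76)
Ks = sqrt(2.0936)
Ks = 1.4469

1.4469


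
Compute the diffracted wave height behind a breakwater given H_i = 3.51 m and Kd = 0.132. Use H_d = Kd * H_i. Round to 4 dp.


H_d = Kd * H_i
H_d = 0.132 * 3.51
H_d = 0.4633 m

0.4633


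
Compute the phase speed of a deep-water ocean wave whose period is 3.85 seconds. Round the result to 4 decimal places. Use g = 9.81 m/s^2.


We use the deep-water celerity formula:
C = g * T / (2 * pi)
C = 9.81 * 3.85 / (2 * 3.14159...)
C = 37.768500 / 6.283185
C = 6.0110 m/s

6.0110


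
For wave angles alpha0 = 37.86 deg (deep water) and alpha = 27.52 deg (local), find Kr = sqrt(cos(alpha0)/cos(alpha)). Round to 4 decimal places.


Kr = sqrt(cos(alpha0) / cos(alpha))
cos(37.86) = 0.789513
cos(27.52) = 0.886850
Kr = sqrt(0.789513 / 0.886850)
Kr = sqrt(0.890244)
Kr = 0.9435

0.9435


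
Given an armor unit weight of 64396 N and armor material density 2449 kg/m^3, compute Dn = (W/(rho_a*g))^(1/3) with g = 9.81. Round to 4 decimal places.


V = W / (rho_a * g)
V = 64396 / (2449 * 9.81)
V = 64396 / 24024.69
V = 2.680409 m^3
Dn = V^(1/3) = 2.680409^(1/3)
Dn = 1.3891 m

1.3891


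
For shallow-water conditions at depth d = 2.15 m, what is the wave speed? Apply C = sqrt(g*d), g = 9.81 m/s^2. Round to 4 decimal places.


Using the shallow-water approximation:
C = sqrt(g * d) = sqrt(9.81 * 2.15)
C = sqrt(21.0915)
C = 4.5925 m/s

4.5925


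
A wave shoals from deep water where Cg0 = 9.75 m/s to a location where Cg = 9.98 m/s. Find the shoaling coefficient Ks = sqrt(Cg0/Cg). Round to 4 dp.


Ks = sqrt(Cg0 / Cg)
Ks = sqrt(9.75 / 9.98)
Ks = sqrt(0.9770)
Ks = 0.9884

0.9884


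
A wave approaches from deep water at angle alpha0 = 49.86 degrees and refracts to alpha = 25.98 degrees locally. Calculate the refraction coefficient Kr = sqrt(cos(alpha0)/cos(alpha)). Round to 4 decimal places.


Kr = sqrt(cos(alpha0) / cos(alpha))
cos(49.86) = 0.644657
cos(25.98) = 0.898947
Kr = sqrt(0.644657 / 0.898947)
Kr = sqrt(0.717125)
Kr = 0.8468

0.8468


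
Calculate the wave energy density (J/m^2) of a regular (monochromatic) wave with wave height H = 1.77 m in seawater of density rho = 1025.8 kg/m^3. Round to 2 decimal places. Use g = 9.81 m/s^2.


E = (1/8) * rho * g * H^2
E = (1/8) * 1025.8 * 9.81 * 1.77^2
E = 0.125 * 1025.8 * 9.81 * 3.1329
E = 3940.83 J/m^2

3940.83


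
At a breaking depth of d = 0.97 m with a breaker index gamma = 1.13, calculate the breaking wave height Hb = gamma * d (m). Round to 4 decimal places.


Hb = gamma * d
Hb = 1.13 * 0.97
Hb = 1.0961 m

1.0961


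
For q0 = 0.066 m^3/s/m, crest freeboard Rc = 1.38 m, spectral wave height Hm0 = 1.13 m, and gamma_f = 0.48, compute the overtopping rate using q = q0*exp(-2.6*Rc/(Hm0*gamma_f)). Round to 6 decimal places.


q = q0 * exp(-2.6 * Rc / (Hm0 * gamma_f))
Exponent = -2.6 * 1.38 / (1.13 * 0.48)
= -2.6 * 1.38 / 0.5424
= -6.615044
exp(-6.615044) = 0.001340
q = 0.066 * 0.001340
q = 0.000088 m^3/s/m

0.000088


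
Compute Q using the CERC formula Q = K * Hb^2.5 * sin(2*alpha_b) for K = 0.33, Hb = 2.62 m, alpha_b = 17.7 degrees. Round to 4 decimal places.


Q = K * Hb^2.5 * sin(2 * alpha_b)
Hb^2.5 = 2.62^2.5 = 11.111002
sin(2 * 17.7) = sin(35.4) = 0.579281
Q = 0.33 * 11.111002 * 0.579281
Q = 2.1240 m^3/s

2.1240


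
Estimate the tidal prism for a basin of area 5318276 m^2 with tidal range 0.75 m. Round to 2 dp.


Tidal prism = Area * Tidal range
P = 5318276 * 0.75
P = 3988707.00 m^3

3988707.00


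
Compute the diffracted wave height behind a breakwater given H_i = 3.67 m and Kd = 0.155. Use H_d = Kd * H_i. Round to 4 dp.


H_d = Kd * H_i
H_d = 0.155 * 3.67
H_d = 0.5689 m

0.5689


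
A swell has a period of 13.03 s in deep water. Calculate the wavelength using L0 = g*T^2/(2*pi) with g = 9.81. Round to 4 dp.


L0 = g * T^2 / (2 * pi)
L0 = 9.81 * 13.03^2 / (2 * pi)
L0 = 9.81 * 169.7809 / 6.28319
L0 = 1665.5506 / 6.28319
L0 = 265.0806 m

265.0806


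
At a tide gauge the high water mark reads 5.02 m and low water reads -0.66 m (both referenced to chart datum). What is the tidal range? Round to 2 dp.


Tidal range = High water - Low water
Tidal range = 5.02 - (-0.66)
Tidal range = 5.68 m

5.68


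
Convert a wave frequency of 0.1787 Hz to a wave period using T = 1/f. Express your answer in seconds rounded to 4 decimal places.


T = 1 / f
T = 1 / 0.1787
T = 5.5960 s

5.5960


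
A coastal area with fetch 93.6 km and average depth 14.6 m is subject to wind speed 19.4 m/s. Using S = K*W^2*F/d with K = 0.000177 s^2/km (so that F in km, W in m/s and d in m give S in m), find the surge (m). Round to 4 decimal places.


S = K * W^2 * F / d
W^2 = 19.4^2 = 376.36
S = 0.000177 * 376.36 * 93.6 / 14.6
Numerator = 0.000177 * 376.36 * 93.6 = 6.235231
S = 6.235231 / 14.6 = 0.4271 m

0.4271


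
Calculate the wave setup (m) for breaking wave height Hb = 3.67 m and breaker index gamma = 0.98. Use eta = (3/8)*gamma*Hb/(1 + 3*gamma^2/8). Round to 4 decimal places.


eta = (3/8) * gamma * Hb / (1 + 3*gamma^2/8)
Numerator = (3/8) * 0.98 * 3.67 = 1.348725
Denominator = 1 + 3*0.98^2/8 = 1 + 0.360150 = 1.360150
eta = 1.348725 / 1.360150
eta = 0.9916 m

0.9916


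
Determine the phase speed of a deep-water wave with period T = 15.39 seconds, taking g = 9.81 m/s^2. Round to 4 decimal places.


We use the deep-water celerity formula:
C = g * T / (2 * pi)
C = 9.81 * 15.39 / (2 * 3.14159...)
C = 150.975900 / 6.283185
C = 24.0286 m/s

24.0286


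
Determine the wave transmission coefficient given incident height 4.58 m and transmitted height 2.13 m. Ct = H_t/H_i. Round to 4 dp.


Ct = H_t / H_i
Ct = 2.13 / 4.58
Ct = 0.4651

0.4651


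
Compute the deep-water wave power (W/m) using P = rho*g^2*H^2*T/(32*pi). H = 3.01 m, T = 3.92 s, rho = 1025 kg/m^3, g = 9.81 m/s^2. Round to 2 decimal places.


P = rho * g^2 * H^2 * T / (32 * pi)
P = 1025 * 9.81^2 * 3.01^2 * 3.92 / (32 * pi)
P = 1025 * 96.2361 * 9.0601 * 3.92 / 100.53096
P = 34848.26 W/m

34848.26


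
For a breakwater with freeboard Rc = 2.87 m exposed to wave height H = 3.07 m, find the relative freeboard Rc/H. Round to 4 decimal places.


Relative freeboard = Rc / H
= 2.87 / 3.07
= 0.9349

0.9349


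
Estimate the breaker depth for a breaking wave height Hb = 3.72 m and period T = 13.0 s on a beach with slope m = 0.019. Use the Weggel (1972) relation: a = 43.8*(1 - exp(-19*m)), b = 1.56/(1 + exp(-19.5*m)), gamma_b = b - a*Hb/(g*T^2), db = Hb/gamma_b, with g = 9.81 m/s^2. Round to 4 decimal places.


a = 43.8 * (1 - exp(-19 * m))
exp(-19 * 0.019) = exp(-0.3610) = 0.696979
a = 43.8 * (1 - 0.696979) = 13.272320
b = 1.56 / (1 + exp(-19.5 * m))
exp(-19.5 * 0.019) = exp(-0.3705) = 0.690389
b = 1.56 / (1 + 0.690389) = 0.922864
Hb / (g * T^2) = 3.72 / (9.81 * 13.0^2) = 3.72 / 1657.8900 = 0.00224382
gamma_b = b - a * Hb/(g*T^2) = 0.922864 - 13.272320 * 0.00224382 = 0.893084
db = Hb / gamma_b = 3.72 / 0.893084
db = 4.1653 m

4.1653


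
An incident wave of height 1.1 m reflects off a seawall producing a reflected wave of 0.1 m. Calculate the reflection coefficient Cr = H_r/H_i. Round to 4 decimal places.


Cr = H_r / H_i
Cr = 0.1 / 1.1
Cr = 0.0909

0.0909


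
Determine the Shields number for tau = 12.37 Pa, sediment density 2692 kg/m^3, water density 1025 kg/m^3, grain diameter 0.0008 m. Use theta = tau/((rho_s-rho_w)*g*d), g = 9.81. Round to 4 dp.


theta = tau / ((rho_s - rho_w) * g * d)
rho_s - rho_w = 2692 - 1025 = 1667
Denominator = 1667 * 9.81 * 0.0008 = 13.082616
theta = 12.37 / 13.082616
theta = 0.9455

0.9455


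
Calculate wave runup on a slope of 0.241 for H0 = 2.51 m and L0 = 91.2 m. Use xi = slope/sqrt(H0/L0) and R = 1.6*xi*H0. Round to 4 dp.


xi = slope / sqrt(H0/L0)
H0/L0 = 2.51/91.2 = 0.027522
sqrt(0.027522) = 0.165897
xi = 0.241 / 0.165897 = 1.452706
R = 1.6 * xi * H0 = 1.6 * 1.452706 * 2.51
R = 5.8341 m

5.8341


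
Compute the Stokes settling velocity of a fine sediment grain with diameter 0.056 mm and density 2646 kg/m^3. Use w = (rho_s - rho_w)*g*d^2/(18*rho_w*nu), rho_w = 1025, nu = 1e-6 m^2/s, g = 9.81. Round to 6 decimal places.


w = (rho_s - rho_w) * g * d^2 / (18 * rho_w * nu)
d = 0.056 mm = 0.000056 m
rho_s - rho_w = 2646 - 1025 = 1621
Numerator = 1621 * 9.81 * (0.000056)^2 = 0.000049868703
Denominator = 18 * 1025 * 1e-6 = 0.018450
w = 0.002703 m/s

0.002703


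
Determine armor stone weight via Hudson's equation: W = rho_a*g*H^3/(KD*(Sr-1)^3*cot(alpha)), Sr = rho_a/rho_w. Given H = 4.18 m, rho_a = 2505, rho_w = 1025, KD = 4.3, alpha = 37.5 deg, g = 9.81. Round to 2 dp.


Sr = rho_a / rho_w = 2505 / 1025 = 2.443902
(Sr - 1) = 1.443902
(Sr - 1)^3 = 3.010326
cot(37.5) = 1 / tan(37.5) = 1 / 0.767327 = 1.303225
Numerator = 2505 * 9.81 * 4.18^3 = 1794756.6985
Denominator = 4.3 * 3.010326 * 1.303225 = 16.869474
W = 1794756.6985 / 16.869474
W = 106390.79 N

106390.79
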